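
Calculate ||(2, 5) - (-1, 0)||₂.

√(Σ(x_i - y_i)²) = √((2 - (-1))² + (5 - 0)²)
= √(3² + 5²) = √(9 + 25) = √34 ≈ 5.831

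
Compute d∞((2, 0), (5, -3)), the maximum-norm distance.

max(|x_i - y_i|) = max(|2 - 5|, |0 - (-3)|) = max(3, 3) = 3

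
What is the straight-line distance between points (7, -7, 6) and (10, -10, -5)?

√(Σ(x_i - y_i)²) = √((7 - 10)² + (-7 - (-10))² + (6 - (-5))²)
= √((-3)² + 3² + 11²) = √(9 + 9 + 121) = √139 ≈ 11.7898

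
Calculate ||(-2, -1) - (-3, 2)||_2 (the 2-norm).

(Σ|x_i - y_i|^2)^(1/2) = (|-2 - (-3)|^2 + |-1 - 2|^2)^(1/2)
= (1^2 + 3^2)^(1/2) = (1 + 9)^(1/2) = (10)^(1/2) ≈ 3.1623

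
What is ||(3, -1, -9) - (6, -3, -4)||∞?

max(|x_i - y_i|) = max(|3 - 6|, |-1 - (-3)|, |-9 - (-4)|) = max(3, 2, 5) = 5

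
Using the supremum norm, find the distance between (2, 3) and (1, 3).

max(|x_i - y_i|) = max(|2 - 1|, |3 - 3|) = max(1, 0) = 1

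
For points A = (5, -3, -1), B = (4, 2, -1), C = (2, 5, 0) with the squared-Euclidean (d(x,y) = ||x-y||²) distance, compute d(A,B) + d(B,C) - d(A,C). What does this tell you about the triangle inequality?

d(A,B) = 1² + 5² + 0² = 26, d(B,C) = 2² + 3² + 1² = 14, d(A,C) = 3² + 8² + 1² = 74.
d(A,B) + d(B,C) - d(A,C) = 26 + 14 - 74 = 40 - 74 = -34. This is < 0, so the triangle inequality FAILS for these points (squared-Euclidean is not a metric).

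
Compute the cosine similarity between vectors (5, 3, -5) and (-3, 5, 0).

With u = (5, 3, -5), v = (-3, 5, 0):
u·v = 5·(-3) + 3·5 + (-5)·0 = (-15) + 15 + 0 = 0.
|u| = √(5² + 3² + (-5)²) = √59, |v| = √((-3)² + 5² + 0²) = √34, so |u||v| = √(59·34) = √2006.
cos θ = (u·v)/(|u||v|) = 0/√2006 = 0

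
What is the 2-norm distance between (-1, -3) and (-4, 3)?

(Σ|x_i - y_i|^2)^(1/2) = (|-1 - (-4)|^2 + |-3 - 3|^2)^(1/2)
= (3^2 + 6^2)^(1/2) = (9 + 36)^(1/2) = (45)^(1/2) ≈ 6.7082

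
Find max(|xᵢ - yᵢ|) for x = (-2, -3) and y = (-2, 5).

max(|x_i - y_i|) = max(|-2 - (-2)|, |-3 - 5|) = max(0, 8) = 8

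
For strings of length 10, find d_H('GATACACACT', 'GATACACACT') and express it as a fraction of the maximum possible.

Differing positions: none. Hamming distance = 0. The maximum possible Hamming distance for length-10 strings is 10, so d_H/10 = 0/10 = 0.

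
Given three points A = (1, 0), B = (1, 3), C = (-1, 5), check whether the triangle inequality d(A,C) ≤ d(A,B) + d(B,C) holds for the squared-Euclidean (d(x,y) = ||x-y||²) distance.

d(A,B) = 0² + 3² = 9, d(B,C) = 2² + 2² = 8, d(A,C) = 2² + 5² = 29.
d(A,C) = 29 > 9 + 8 = 17. Triangle inequality is VIOLATED. (Squared-Euclidean is not a metric — this is a counterexample.)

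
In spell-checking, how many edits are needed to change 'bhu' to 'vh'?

Let D[i][j] be the edit distance between the first i characters of 'bhu' and the first j characters of 'vh', with D[i][0] = i, D[0][j] = j, and D[i][j] = D[i-1][j-1] if the characters match, else 1 + min(D[i-1][j], D[i][j-1], D[i-1][j-1]). Filling the table (rows: prefixes of 'bhu', columns: prefixes of 'vh'):
     ε  v  h
  ε  0  1  2
  b  1  1  2
  h  2  2  1
  u  3  3  2
The bottom-right entry gives D[3][2] = 2, so no sequence of fewer than 2 edits works. Backtracking through the table gives one optimal edit sequence (2 edits):
  bhu → vhu (sub b→v @1)
  vhu → vh (del u @3)
Edit distance = 2.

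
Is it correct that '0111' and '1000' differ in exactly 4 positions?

Differing positions: 1, 2, 3, 4. Hamming distance = 4, so the claim is true.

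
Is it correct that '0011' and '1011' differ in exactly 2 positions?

Differing positions: 1. Hamming distance = 1, so the claim that d_H = 2 is false.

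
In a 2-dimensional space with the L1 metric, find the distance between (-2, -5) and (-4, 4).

Σ|x_i - y_i| = |-2 - (-4)| + |-5 - 4| = 2 + 9 = 11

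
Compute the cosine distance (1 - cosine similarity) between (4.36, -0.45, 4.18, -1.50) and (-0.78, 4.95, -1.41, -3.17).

With u = (4.36, -0.45, 4.18, -1.50), v = (-0.78, 4.95, -1.41, -3.17):
u·v = 4.36·(-0.78) + (-0.45)·4.95 + 4.18·(-1.41) + (-1.5)·(-3.17) = (-3.4008) + (-2.2275) + (-5.8938) + 4.755 = -6.7671.
|u| = √(4.36² + (-0.45)² + 4.18² + (-1.5)²) = √(19.0096 + 0.2025 + 17.4724 + 2.25) = √38.9345, |v| = √((-0.78)² + 4.95² + (-1.41)² + (-3.17)²) = √(0.6084 + 24.5025 + 1.9881 + 10.0489) = √37.1479.
cos θ = (u·v)/(|u||v|) = -6.7671/(√38.9345·√37.1479) ≈ -0.1779
Cosine distance = 1 - cos θ ≈ 1 - (-0.1779) = 1.1779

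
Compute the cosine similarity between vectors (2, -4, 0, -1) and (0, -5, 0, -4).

With u = (2, -4, 0, -1), v = (0, -5, 0, -4):
u·v = 2·0 + (-4)·(-5) + 0·0 + (-1)·(-4) = 0 + 20 + 0 + 4 = 24.
|u| = √(2² + (-4)² + 0² + (-1)²) = √21, |v| = √(0² + (-5)² + 0² + (-4)²) = √41, so |u||v| = √(21·41) = √861.
cos θ = (u·v)/(|u||v|) = 24/√861 ≈ 0.8179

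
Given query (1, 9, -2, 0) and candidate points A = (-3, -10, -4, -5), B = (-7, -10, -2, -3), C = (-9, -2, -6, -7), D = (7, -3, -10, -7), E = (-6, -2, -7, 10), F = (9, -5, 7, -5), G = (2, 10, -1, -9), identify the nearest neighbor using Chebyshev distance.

Distances: d(A) = 19, d(B) = 19, d(C) = 11, d(D) = 12, d(E) = 11, d(F) = 14, d(G) = 9. Nearest: G = (2, 10, -1, -9) with distance 9.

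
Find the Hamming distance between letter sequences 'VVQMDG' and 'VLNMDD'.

Differing positions: 2, 3, 6. Hamming distance = 3.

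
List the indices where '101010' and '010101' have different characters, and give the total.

Differing positions: 1, 2, 3, 4, 5, 6. Hamming distance = 6.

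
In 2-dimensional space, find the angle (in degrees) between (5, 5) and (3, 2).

With u = (5, 5), v = (3, 2):
u·v = 5·3 + 5·2 = 15 + 10 = 25.
|u| = √(5² + 5²) = √50, |v| = √(3² + 2²) = √13, so |u||v| = √(50·13) = √650.
cos θ = (u·v)/(|u||v|) = 25/√650 ≈ 0.980581
θ = arccos(0.980581) ≈ 11.31°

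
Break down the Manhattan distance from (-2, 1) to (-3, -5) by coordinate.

Σ|x_i - y_i| = |-2 - (-3)| + |1 - (-5)| = 1 + 6 = 7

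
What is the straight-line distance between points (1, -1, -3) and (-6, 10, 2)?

√(Σ(x_i - y_i)²) = √((1 - (-6))² + (-1 - 10)² + (-3 - 2)²)
= √(7² + (-11)² + (-5)²) = √(49 + 121 + 25) = √195 ≈ 13.9642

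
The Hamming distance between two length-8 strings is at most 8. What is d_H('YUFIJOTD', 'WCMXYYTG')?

Differing positions: 1, 2, 3, 4, 5, 6, 8. Hamming distance = 7. The maximum possible Hamming distance for length-8 strings is 8, so d_H/8 = 7/8 = 0.875.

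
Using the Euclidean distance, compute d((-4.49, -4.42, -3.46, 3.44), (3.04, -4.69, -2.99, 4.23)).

(Σ|x_i - y_i|^2)^(1/2) = (|-4.49 - 3.04|^2 + |-4.42 - (-4.69)|^2 + |-3.46 - (-2.99)|^2 + |3.44 - 4.23|^2)^(1/2)
= (7.53^2 + 0.27^2 + 0.47^2 + 0.79^2)^(1/2) = (56.7009 + 0.0729 + 0.2209 + 0.6241)^(1/2) = (57.6188)^(1/2) ≈ 7.5907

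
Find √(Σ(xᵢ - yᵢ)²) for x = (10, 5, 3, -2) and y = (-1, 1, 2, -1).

√(Σ(x_i - y_i)²) = √((10 - (-1))² + (5 - 1)² + (3 - 2)² + (-2 - (-1))²)
= √(11² + 4² + 1² + (-1)²) = √(121 + 16 + 1 + 1) = √139 ≈ 11.7898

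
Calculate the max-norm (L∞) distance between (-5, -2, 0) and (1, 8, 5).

max(|x_i - y_i|) = max(|-5 - 1|, |-2 - 8|, |0 - 5|) = max(6, 10, 5) = 10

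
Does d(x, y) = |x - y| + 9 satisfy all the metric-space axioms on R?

No. d fails identity of indiscernibles (specifically d(x,x) = 0): d(3, 3) = |3 - 3| + 9 = 0 + 9 = 9 ≠ 0.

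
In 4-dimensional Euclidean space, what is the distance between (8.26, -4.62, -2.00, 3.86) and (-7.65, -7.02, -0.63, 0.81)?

√(Σ(x_i - y_i)²) = √((8.26 - (-7.65))² + (-4.62 - (-7.02))² + (-2 - (-0.63))² + (3.86 - 0.81)²)
= √(15.91² + 2.4² + (-1.37)² + 3.05²) = √(253.1281 + 5.76 + 1.8769 + 9.3025) = √270.0675 ≈ 16.4337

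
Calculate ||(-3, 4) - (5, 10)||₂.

√(Σ(x_i - y_i)²) = √((-3 - 5)² + (4 - 10)²)
= √((-8)² + (-6)²) = √(64 + 36) = √100 = 10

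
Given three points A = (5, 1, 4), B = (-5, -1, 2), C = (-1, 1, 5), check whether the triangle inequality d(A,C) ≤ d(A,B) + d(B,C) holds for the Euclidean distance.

d(A,B) = √(10² + 2² + 2²) = √108 ≈ 10.3923, d(B,C) = √(4² + 2² + 3²) = √29 ≈ 5.3852, d(A,C) = √(6² + 0² + 1²) = √37 ≈ 6.0828.
d(A,C) ≈ 6.0828 ≤ 10.3923 + 5.3852 = 15.7775. Triangle inequality is satisfied.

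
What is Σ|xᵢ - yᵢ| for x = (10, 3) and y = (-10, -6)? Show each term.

Σ|x_i - y_i| = |10 - (-10)| + |3 - (-6)| = 20 + 9 = 29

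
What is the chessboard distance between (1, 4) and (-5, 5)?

max(|x_i - y_i|) = max(|1 - (-5)|, |4 - 5|) = max(6, 1) = 6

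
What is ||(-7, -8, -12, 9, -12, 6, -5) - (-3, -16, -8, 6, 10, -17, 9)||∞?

max(|x_i - y_i|) = max(|-7 - (-3)|, |-8 - (-16)|, |-12 - (-8)|, |9 - 6|, |-12 - 10|, |6 - (-17)|, |-5 - 9|) = max(4, 8, 4, 3, 22, 23, 14) = 23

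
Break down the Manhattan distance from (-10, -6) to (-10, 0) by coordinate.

Σ|x_i - y_i| = |-10 - (-10)| + |-6 - 0| = 0 + 6 = 6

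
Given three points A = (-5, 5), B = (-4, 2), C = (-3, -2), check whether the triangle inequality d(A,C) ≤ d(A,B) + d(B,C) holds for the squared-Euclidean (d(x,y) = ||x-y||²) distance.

d(A,B) = 1² + 3² = 10, d(B,C) = 1² + 4² = 17, d(A,C) = 2² + 7² = 53.
d(A,C) = 53 > 10 + 17 = 27. Triangle inequality is VIOLATED. (Squared-Euclidean is not a metric — this is a counterexample.)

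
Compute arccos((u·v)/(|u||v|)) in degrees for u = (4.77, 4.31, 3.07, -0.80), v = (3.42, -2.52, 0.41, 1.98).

With u = (4.77, 4.31, 3.07, -0.80), v = (3.42, -2.52, 0.41, 1.98):
u·v = 4.77·3.42 + 4.31·(-2.52) + 3.07·0.41 + (-0.8)·1.98 = 16.3134 + (-10.8612) + 1.2587 + (-1.584) = 5.1269.
|u| = √(4.77² + 4.31² + 3.07² + (-0.8)²) = √(22.7529 + 18.5761 + 9.4249 + 0.64) = √51.3939, |v| = √(3.42² + (-2.52)² + 0.41² + 1.98²) = √(11.6964 + 6.3504 + 0.1681 + 3.9204) = √22.1353.
cos θ = (u·v)/(|u||v|) = 5.1269/(√51.3939·√22.1353) ≈ 0.152004
θ = arccos(0.152004) ≈ 81.26°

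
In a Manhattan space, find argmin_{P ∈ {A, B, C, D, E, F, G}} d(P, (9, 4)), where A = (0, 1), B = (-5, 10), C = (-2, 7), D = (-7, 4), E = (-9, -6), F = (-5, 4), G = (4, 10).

Distances: d(A) = 12, d(B) = 20, d(C) = 14, d(D) = 16, d(E) = 28, d(F) = 14, d(G) = 11. Nearest: G = (4, 10) with distance 11.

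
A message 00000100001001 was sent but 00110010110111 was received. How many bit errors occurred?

Differing positions: 3, 4, 6, 7, 9, 10, 11, 12, 13. Hamming distance = 9.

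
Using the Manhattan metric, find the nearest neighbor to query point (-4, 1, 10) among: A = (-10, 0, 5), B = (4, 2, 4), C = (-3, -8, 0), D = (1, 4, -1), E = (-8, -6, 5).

Distances: d(A) = 12, d(B) = 15, d(C) = 20, d(D) = 19, d(E) = 16. Nearest: A = (-10, 0, 5) with distance 12.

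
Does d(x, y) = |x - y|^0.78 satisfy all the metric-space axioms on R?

Yes. With 0 < p = 0.78 ≤ 1, d(x,y) = |x-y|^0.78 is a metric on R. Non-negativity and symmetry are immediate; |x-y|^0.78 = 0 ⟺ |x-y| = 0 ⟺ x = y. For the triangle inequality, the function t ↦ t^0.78 is subadditive on [0,∞) when p ≤ 1, so |x-z|^0.78 ≤ (|x-y| + |y-z|)^0.78 ≤ |x-y|^0.78 + |y-z|^0.78.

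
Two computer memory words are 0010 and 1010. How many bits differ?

Differing positions: 1. Hamming distance = 1.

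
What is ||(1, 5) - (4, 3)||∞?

max(|x_i - y_i|) = max(|1 - 4|, |5 - 3|) = max(3, 2) = 3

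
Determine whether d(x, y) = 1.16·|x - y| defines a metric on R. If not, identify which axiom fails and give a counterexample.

Yes. Since |x - y| is a metric on R and 1.16 > 0, the positive scalar multiple 1.16·|x - y| is also a metric: scaling by a positive constant preserves non-negativity, identity (d=0 ⟺ |x-y|=0 ⟺ x=y), symmetry, and the triangle inequality.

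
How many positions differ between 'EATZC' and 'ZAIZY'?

Differing positions: 1, 3, 5. Hamming distance = 3.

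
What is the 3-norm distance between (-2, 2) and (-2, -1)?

(Σ|x_i - y_i|^3)^(1/3) = (|-2 - (-2)|^3 + |2 - (-1)|^3)^(1/3)
= (0^3 + 3^3)^(1/3) = (0 + 27)^(1/3) = (27)^(1/3) = 3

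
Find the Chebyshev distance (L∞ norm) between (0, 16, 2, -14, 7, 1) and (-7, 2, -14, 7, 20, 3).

max(|x_i - y_i|) = max(|0 - (-7)|, |16 - 2|, |2 - (-14)|, |-14 - 7|, |7 - 20|, |1 - 3|) = max(7, 14, 16, 21, 13, 2) = 21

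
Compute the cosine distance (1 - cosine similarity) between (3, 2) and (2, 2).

With u = (3, 2), v = (2, 2):
u·v = 3·2 + 2·2 = 6 + 4 = 10.
|u| = √(3² + 2²) = √13, |v| = √(2² + 2²) = √8, so |u||v| = √(13·8) = √104.
cos θ = (u·v)/(|u||v|) = 10/√104 ≈ 0.9806
Cosine distance = 1 - cos θ ≈ 1 - 0.9806 = 0.0194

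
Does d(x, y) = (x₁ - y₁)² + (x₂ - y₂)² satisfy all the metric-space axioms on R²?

No. The squared Euclidean distance fails the triangle inequality. Counterexample: x = (0, 0), y = (5, 5), z = (10, 10). d(x,z) = 10² + 10² = 200, but d(x,y) + d(y,z) = (5² + 5²) + (5² + 5²) = 50 + 50 = 100. Since 200 > 100, the triangle inequality is violated. (Note: √d, the ordinary Euclidean distance, IS a metric.)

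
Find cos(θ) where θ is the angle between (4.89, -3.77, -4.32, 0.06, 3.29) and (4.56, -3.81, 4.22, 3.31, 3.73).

With u = (4.89, -3.77, -4.32, 0.06, 3.29), v = (4.56, -3.81, 4.22, 3.31, 3.73):
u·v = 4.89·4.56 + (-3.77)·(-3.81) + (-4.32)·4.22 + 0.06·3.31 + 3.29·3.73 = 22.2984 + 14.3637 + (-18.2304) + 0.1986 + 12.2717 = 30.902.
|u| = √(4.89² + (-3.77)² + (-4.32)² + 0.06² + 3.29²) = √(23.9121 + 14.2129 + 18.6624 + 0.0036 + 10.8241) = √67.6151, |v| = √(4.56² + (-3.81)² + 4.22² + 3.31² + 3.73²) = √(20.7936 + 14.5161 + 17.8084 + 10.9561 + 13.9129) = √77.9871.
cos θ = (u·v)/(|u||v|) = 30.902/(√67.6151·√77.9871) ≈ 0.4256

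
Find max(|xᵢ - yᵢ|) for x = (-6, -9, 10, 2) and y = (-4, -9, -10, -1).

max(|x_i - y_i|) = max(|-6 - (-4)|, |-9 - (-9)|, |10 - (-10)|, |2 - (-1)|) = max(2, 0, 20, 3) = 20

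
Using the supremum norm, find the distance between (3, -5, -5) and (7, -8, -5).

max(|x_i - y_i|) = max(|3 - 7|, |-5 - (-8)|, |-5 - (-5)|) = max(4, 3, 0) = 4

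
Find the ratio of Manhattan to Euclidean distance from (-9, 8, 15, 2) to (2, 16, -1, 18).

L1 = |-9 - 2| + |8 - 16| + |15 - (-1)| + |2 - 18| = 11 + 8 + 16 + 16 = 51
L2 = √(11² + 8² + 16² + 16²) = √697 ≈ 26.4008
L1 ≥ L2 always (equality iff movement is along one axis); L1 > L2 here.
Ratio L1/L2 = 51/√697 ≈ 1.9318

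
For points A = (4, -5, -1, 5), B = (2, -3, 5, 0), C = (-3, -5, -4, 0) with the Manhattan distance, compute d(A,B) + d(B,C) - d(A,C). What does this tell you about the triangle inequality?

d(A,B) = 2 + 2 + 6 + 5 = 15, d(B,C) = 5 + 2 + 9 + 0 = 16, d(A,C) = 7 + 0 + 3 + 5 = 15.
d(A,B) + d(B,C) - d(A,C) = 15 + 16 - 15 = 31 - 15 = 16. This is ≥ 0, so the triangle inequality holds for these points.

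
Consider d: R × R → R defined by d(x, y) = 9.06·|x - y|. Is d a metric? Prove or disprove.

Yes. Since |x - y| is a metric on R and 9.06 > 0, the positive scalar multiple 9.06·|x - y| is also a metric: scaling by a positive constant preserves non-negativity, identity (d=0 ⟺ |x-y|=0 ⟺ x=y), symmetry, and the triangle inequality.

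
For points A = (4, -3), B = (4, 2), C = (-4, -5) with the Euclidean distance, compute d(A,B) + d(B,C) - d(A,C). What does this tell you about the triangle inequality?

d(A,B) = √(0² + 5²) = √25 = 5, d(B,C) = √(8² + 7²) = √113 ≈ 10.6301, d(A,C) = √(8² + 2²) = √68 ≈ 8.2462.
d(A,B) + d(B,C) - d(A,C) = 5 + 10.6301 - 8.2462 = 15.6301 - 8.2462 = 7.3839 (to 4 decimal places). This is ≥ 0, so the triangle inequality holds for these points.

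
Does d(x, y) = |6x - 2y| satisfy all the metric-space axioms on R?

No. d fails symmetry: d(2, 4) = |6·2 - 2·4| = |4| = 4, but d(4, 2) = |6·4 - 2·2| = |20| = 20. Since 4 ≠ 20, d(x,y) ≠ d(y,x) in general.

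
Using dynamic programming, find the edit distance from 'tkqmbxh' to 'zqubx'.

Let D[i][j] be the edit distance between the first i characters of 'tkqmbxh' and the first j characters of 'zqubx', with D[i][0] = i, D[0][j] = j, and D[i][j] = D[i-1][j-1] if the characters match, else 1 + min(D[i-1][j], D[i][j-1], D[i-1][j-1]). Filling the table (rows: prefixes of 'tkqmbxh', columns: prefixes of 'zqubx'):
     ε  z  q  u  b  x
  ε  0  1  2  3  4  5
  t  1  1  2  3  4  5
  k  2  2  2  3  4  5
  q  3  3  2  3  4  5
  m  4  4  3  3  4  5
  b  5  5  4  4  3  4
  x  6  6  5  5  4  3
  h  7  7  6  6  5  4
The bottom-right entry gives D[7][5] = 4, so no sequence of fewer than 4 edits works. Backtracking through the table gives one optimal edit sequence (4 edits):
  tkqmbxh → kqmbxh (del t @1)
  kqmbxh → zqmbxh (sub k→z @1)
  zqmbxh → zqubxh (sub m→u @3)
  zqubxh → zqubx (del h @6)
Edit distance = 4.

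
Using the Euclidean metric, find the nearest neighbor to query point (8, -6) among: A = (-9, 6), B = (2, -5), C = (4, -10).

Distances: d(A) ≈ 20.8087, d(B) ≈ 6.0828, d(C) ≈ 5.6569. Nearest: C = (4, -10) with distance 5.6569.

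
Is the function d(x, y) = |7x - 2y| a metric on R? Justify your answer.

No. d fails symmetry: d(9, 6) = |7·9 - 2·6| = |51| = 51, but d(6, 9) = |7·6 - 2·9| = |24| = 24. Since 51 ≠ 24, d(x,y) ≠ d(y,x) in general.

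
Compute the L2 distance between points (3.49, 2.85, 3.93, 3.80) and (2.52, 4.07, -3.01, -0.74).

(Σ|x_i - y_i|^2)^(1/2) = (|3.49 - 2.52|^2 + |2.85 - 4.07|^2 + |3.93 - (-3.01)|^2 + |3.8 - (-0.74)|^2)^(1/2)
= (0.97^2 + 1.22^2 + 6.94^2 + 4.54^2)^(1/2) = (0.9409 + 1.4884 + 48.1636 + 20.6116)^(1/2) = (71.2045)^(1/2) ≈ 8.4383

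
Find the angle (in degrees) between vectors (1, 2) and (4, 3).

With u = (1, 2), v = (4, 3):
u·v = 1·4 + 2·3 = 4 + 6 = 10.
|u| = √(1² + 2²) = √5, |v| = √(4² + 3²) = √25, so |u||v| = √(5·25) = √125.
cos θ = (u·v)/(|u||v|) = 10/√125 ≈ 0.894427
θ = arccos(0.894427) ≈ 26.57°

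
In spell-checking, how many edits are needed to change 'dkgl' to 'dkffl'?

Let D[i][j] be the edit distance between the first i characters of 'dkgl' and the first j characters of 'dkffl', with D[i][0] = i, D[0][j] = j, and D[i][j] = D[i-1][j-1] if the characters match, else 1 + min(D[i-1][j], D[i][j-1], D[i-1][j-1]). Filling the table (rows: prefixes of 'dkgl', columns: prefixes of 'dkffl'):
     ε  d  k  f  f  l
  ε  0  1  2  3  4  5
  d  1  0  1  2  3  4
  k  2  1  0  1  2  3
  g  3  2  1  1  2  3
  l  4  3  2  2  2  2
The bottom-right entry gives D[4][5] = 2, so no sequence of fewer than 2 edits works. Backtracking through the table gives one optimal edit sequence (2 edits):
  dkgl → dkfgl (ins f @3)
  dkfgl → dkffl (sub g→f @4)
Edit distance = 2.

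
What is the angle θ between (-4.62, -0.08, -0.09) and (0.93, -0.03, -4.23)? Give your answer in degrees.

With u = (-4.62, -0.08, -0.09), v = (0.93, -0.03, -4.23):
u·v = (-4.62)·0.93 + (-0.08)·(-0.03) + (-0.09)·(-4.23) = (-4.2966) + 0.0024 + 0.3807 = -3.9135.
|u| = √((-4.62)² + (-0.08)² + (-0.09)²) = √(21.3444 + 0.0064 + 0.0081) = √21.3589, |v| = √(0.93² + (-0.03)² + (-4.23)²) = √(0.8649 + 0.0009 + 17.8929) = √18.7587.
cos θ = (u·v)/(|u||v|) = -3.9135/(√21.3589·√18.7587) ≈ -0.195512
θ = arccos(-0.195512) ≈ 101.27°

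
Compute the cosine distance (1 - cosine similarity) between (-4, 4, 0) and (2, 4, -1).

With u = (-4, 4, 0), v = (2, 4, -1):
u·v = (-4)·2 + 4·4 + 0·(-1) = (-8) + 16 + 0 = 8.
|u| = √((-4)² + 4² + 0²) = √32, |v| = √(2² + 4² + (-1)²) = √21, so |u||v| = √(32·21) = √672.
cos θ = (u·v)/(|u||v|) = 8/√672 ≈ 0.3086
Cosine distance = 1 - cos θ ≈ 1 - 0.3086 = 0.6914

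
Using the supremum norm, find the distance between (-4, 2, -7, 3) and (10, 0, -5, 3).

max(|x_i - y_i|) = max(|-4 - 10|, |2 - 0|, |-7 - (-5)|, |3 - 3|) = max(14, 2, 2, 0) = 14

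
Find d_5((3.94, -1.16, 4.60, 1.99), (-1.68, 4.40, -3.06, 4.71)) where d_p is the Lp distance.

(Σ|x_i - y_i|^5)^(1/5) = (|3.94 - (-1.68)|^5 + |-1.16 - 4.4|^5 + |4.6 - (-3.06)|^5 + |1.99 - 4.71|^5)^(1/5)
= (5.62^5 + 5.56^5 + 7.66^5 + 2.72^5)^(1/5) ≈ (5606.3677 + 5313.4177 + 26372.0474 + 148.8828)^(1/5) = (37440.7156)^(1/5) ≈ 8.2162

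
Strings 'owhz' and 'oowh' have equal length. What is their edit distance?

Let D[i][j] be the edit distance between the first i characters of 'owhz' and the first j characters of 'oowh', with D[i][0] = i, D[0][j] = j, and D[i][j] = D[i-1][j-1] if the characters match, else 1 + min(D[i-1][j], D[i][j-1], D[i-1][j-1]). Filling the table (rows: prefixes of 'owhz', columns: prefixes of 'oowh'):
     ε  o  o  w  h
  ε  0  1  2  3  4
  o  1  0  1  2  3
  w  2  1  1  1  2
  h  3  2  2  2  1
  z  4  3  3  3  2
The bottom-right entry gives D[4][4] = 2, so no sequence of fewer than 2 edits works. Backtracking through the table gives one optimal edit sequence (2 edits):
  owhz → oowhz (ins o @1)
  oowhz → oowh (del z @5)
Edit distance = 2.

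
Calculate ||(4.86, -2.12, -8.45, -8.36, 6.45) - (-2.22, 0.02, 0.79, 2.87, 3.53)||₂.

√(Σ(x_i - y_i)²) = √((4.86 - (-2.22))² + (-2.12 - 0.02)² + (-8.45 - 0.79)² + (-8.36 - 2.87)² + (6.45 - 3.53)²)
= √(7.08² + (-2.14)² + (-9.24)² + (-11.23)² + 2.92²) = √(50.1264 + 4.5796 + 85.3776 + 126.1129 + 8.5264) = √274.7229 ≈ 16.5748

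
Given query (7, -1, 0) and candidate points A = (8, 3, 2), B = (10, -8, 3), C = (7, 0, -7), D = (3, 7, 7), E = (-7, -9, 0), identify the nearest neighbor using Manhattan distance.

Distances: d(A) = 7, d(B) = 13, d(C) = 8, d(D) = 19, d(E) = 22. Nearest: A = (8, 3, 2) with distance 7.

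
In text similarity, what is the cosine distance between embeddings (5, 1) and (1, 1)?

With u = (5, 1), v = (1, 1):
u·v = 5·1 + 1·1 = 5 + 1 = 6.
|u| = √(5² + 1²) = √26, |v| = √(1² + 1²) = √2, so |u||v| = √(26·2) = √52.
cos θ = (u·v)/(|u||v|) = 6/√52 ≈ 0.8321
Cosine distance = 1 - cos θ ≈ 1 - 0.8321 = 0.1679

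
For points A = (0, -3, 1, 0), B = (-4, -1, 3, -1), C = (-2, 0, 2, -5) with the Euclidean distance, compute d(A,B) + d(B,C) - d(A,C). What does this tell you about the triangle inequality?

d(A,B) = √(4² + 2² + 2² + 1²) = √25 = 5, d(B,C) = √(2² + 1² + 1² + 4²) = √22 ≈ 4.6904, d(A,C) = √(2² + 3² + 1² + 5²) = √39 ≈ 6.245.
d(A,B) + d(B,C) - d(A,C) = 5 + 4.6904 - 6.245 = 9.6904 - 6.245 = 3.4454 (to 4 decimal places). This is ≥ 0, so the triangle inequality holds for these points.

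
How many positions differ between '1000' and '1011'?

Differing positions: 3, 4. Hamming distance = 2.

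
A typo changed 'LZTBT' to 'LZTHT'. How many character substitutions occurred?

Differing positions: 4. Hamming distance = 1.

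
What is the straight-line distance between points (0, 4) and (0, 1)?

√(Σ(x_i - y_i)²) = √((0 - 0)² + (4 - 1)²)
= √(0² + 3²) = √(0 + 9) = √9 = 3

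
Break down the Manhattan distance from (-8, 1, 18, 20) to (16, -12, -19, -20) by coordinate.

Σ|x_i - y_i| = |-8 - 16| + |1 - (-12)| + |18 - (-19)| + |20 - (-20)| = 24 + 13 + 37 + 40 = 114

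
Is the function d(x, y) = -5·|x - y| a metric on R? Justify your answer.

No. With c = -5 < 0, d fails non-negativity: d(4, 13) = -5·|4 - 13| = -5·9 = -45 < 0.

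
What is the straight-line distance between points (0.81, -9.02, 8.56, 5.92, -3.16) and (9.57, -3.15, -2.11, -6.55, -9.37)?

√(Σ(x_i - y_i)²) = √((0.81 - 9.57)² + (-9.02 - (-3.15))² + (8.56 - (-2.11))² + (5.92 - (-6.55))² + (-3.16 - (-9.37))²)
= √((-8.76)² + (-5.87)² + 10.67² + 12.47² + 6.21²) = √(76.7376 + 34.4569 + 113.8489 + 155.5009 + 38.5641) = √419.1084 ≈ 20.4721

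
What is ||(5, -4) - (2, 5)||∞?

max(|x_i - y_i|) = max(|5 - 2|, |-4 - 5|) = max(3, 9) = 9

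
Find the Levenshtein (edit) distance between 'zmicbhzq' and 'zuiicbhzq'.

Let D[i][j] be the edit distance between the first i characters of 'zmicbhzq' and the first j characters of 'zuiicbhzq', with D[i][0] = i, D[0][j] = j, and D[i][j] = D[i-1][j-1] if the characters match, else 1 + min(D[i-1][j], D[i][j-1], D[i-1][j-1]). Filling the table (rows: prefixes of 'zmicbhzq', columns: prefixes of 'zuiicbhzq'):
     ε  z  u  i  i  c  b  h  z  q
  ε  0  1  2  3  4  5  6  7  8  9
  z  1  0  1  2  3  4  5  6  7  8
  m  2  1  1  2  3  4  5  6  7  8
  i  3  2  2  1  2  3  4  5  6  7
  c  4  3  3  2  2  2  3  4  5  6
  b  5  4  4  3  3  3  2  3  4  5
  h  6  5  5  4  4  4  3  2  3  4
  z  7  6  6  5  5  5  4  3  2  3
  q  8  7  7  6  6  6  5  4  3  2
The bottom-right entry gives D[8][9] = 2, so no sequence of fewer than 2 edits works. Backtracking through the table gives one optimal edit sequence (2 edits):
  zmicbhzq → zumicbhzq (ins u @2)
  zumicbhzq → zuiicbhzq (sub m→i @3)
Edit distance = 2.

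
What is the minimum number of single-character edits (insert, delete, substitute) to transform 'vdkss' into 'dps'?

Let D[i][j] be the edit distance between the first i characters of 'vdkss' and the first j characters of 'dps', with D[i][0] = i, D[0][j] = j, and D[i][j] = D[i-1][j-1] if the characters match, else 1 + min(D[i-1][j], D[i][j-1], D[i-1][j-1]). Filling the table (rows: prefixes of 'vdkss', columns: prefixes of 'dps'):
     ε  d  p  s
  ε  0  1  2  3
  v  1  1  2  3
  d  2  1  2  3
  k  3  2  2  3
  s  4  3  3  2
  s  5  4  4  3
The bottom-right entry gives D[5][3] = 3, so no sequence of fewer than 3 edits works. Backtracking through the table gives one optimal edit sequence (3 edits):
  vdkss → dkss (del v @1)
  dkss → dss (del k @2)
  dss → dps (sub s→p @2)
Edit distance = 3.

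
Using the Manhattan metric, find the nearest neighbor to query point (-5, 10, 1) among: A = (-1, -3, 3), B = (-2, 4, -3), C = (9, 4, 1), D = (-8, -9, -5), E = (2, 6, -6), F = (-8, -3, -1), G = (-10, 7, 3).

Distances: d(A) = 19, d(B) = 13, d(C) = 20, d(D) = 28, d(E) = 18, d(F) = 18, d(G) = 10. Nearest: G = (-10, 7, 3) with distance 10.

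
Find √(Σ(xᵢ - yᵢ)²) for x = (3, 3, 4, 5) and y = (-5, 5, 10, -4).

√(Σ(x_i - y_i)²) = √((3 - (-5))² + (3 - 5)² + (4 - 10)² + (5 - (-4))²)
= √(8² + (-2)² + (-6)² + 9²) = √(64 + 4 + 36 + 81) = √185 ≈ 13.6015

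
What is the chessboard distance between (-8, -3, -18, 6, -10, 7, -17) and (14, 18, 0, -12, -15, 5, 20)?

max(|x_i - y_i|) = max(|-8 - 14|, |-3 - 18|, |-18 - 0|, |6 - (-12)|, |-10 - (-15)|, |7 - 5|, |-17 - 20|) = max(22, 21, 18, 18, 5, 2, 37) = 37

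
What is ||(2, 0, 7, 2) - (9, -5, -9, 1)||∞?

max(|x_i - y_i|) = max(|2 - 9|, |0 - (-5)|, |7 - (-9)|, |2 - 1|) = max(7, 5, 16, 1) = 16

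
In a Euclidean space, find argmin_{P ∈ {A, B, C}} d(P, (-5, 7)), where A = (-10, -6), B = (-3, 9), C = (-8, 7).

Distances: d(A) ≈ 13.9284, d(B) ≈ 2.8284, d(C) = 3. Nearest: B = (-3, 9) with distance 2.8284.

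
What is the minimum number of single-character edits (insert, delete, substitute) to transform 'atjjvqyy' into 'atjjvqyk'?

Let D[i][j] be the edit distance between the first i characters of 'atjjvqyy' and the first j characters of 'atjjvqyk', with D[i][0] = i, D[0][j] = j, and D[i][j] = D[i-1][j-1] if the characters match, else 1 + min(D[i-1][j], D[i][j-1], D[i-1][j-1]). Filling the table (rows: prefixes of 'atjjvqyy', columns: prefixes of 'atjjvqyk'):
     ε  a  t  j  j  v  q  y  k
  ε  0  1  2  3  4  5  6  7  8
  a  1  0  1  2  3  4  5  6  7
  t  2  1  0  1  2  3  4  5  6
  j  3  2  1  0  1  2  3  4  5
  j  4  3  2  1  0  1  2  3  4
  v  5  4  3  2  1  0  1  2  3
  q  6  5  4  3  2  1  0  1  2
  y  7  6  5  4  3  2  1  0  1
  y  8  7  6  5  4  3  2  1  1
The bottom-right entry gives D[8][8] = 1, so no sequence of fewer than 1 edit works. Backtracking through the table gives one optimal edit sequence (1 edit):
  atjjvqyy → atjjvqyk (sub y→k @8)
Edit distance = 1.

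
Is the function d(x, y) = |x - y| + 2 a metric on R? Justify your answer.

No. d fails identity of indiscernibles (specifically d(x,x) = 0): d(-4, -4) = |-4 - (-4)| + 2 = 0 + 2 = 2 ≠ 0.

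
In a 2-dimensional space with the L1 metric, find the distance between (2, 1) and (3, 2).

Σ|x_i - y_i| = |2 - 3| + |1 - 2| = 1 + 1 = 2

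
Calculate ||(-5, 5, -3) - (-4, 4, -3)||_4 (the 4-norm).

(Σ|x_i - y_i|^4)^(1/4) = (|-5 - (-4)|^4 + |5 - 4|^4 + |-3 - (-3)|^4)^(1/4)
= (1^4 + 1^4 + 0^4)^(1/4) = (1 + 1 + 0)^(1/4) = (2)^(1/4) ≈ 1.1892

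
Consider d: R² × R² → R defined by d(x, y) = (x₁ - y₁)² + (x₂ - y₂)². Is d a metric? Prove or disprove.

No. The squared Euclidean distance fails the triangle inequality. Counterexample: x = (0, 0), y = (5, 1), z = (10, 2). d(x,z) = 10² + 2² = 104, but d(x,y) + d(y,z) = (5² + 1²) + (5² + 1²) = 26 + 26 = 52. Since 104 > 52, the triangle inequality is violated. (Note: √d, the ordinary Euclidean distance, IS a metric.)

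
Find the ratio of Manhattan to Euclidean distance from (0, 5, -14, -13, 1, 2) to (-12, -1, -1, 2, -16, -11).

L1 = |0 - (-12)| + |5 - (-1)| + |-14 - (-1)| + |-13 - 2| + |1 - (-16)| + |2 - (-11)| = 12 + 6 + 13 + 15 + 17 + 13 = 76
L2 = √(12² + 6² + 13² + 15² + 17² + 13²) = √1032 ≈ 32.1248
L1 ≥ L2 always (equality iff movement is along one axis); L1 > L2 here.
Ratio L1/L2 = 76/√1032 ≈ 2.3658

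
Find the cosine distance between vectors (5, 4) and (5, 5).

With u = (5, 4), v = (5, 5):
u·v = 5·5 + 4·5 = 25 + 20 = 45.
|u| = √(5² + 4²) = √41, |v| = √(5² + 5²) = √50, so |u||v| = √(41·50) = √2050.
cos θ = (u·v)/(|u||v|) = 45/√2050 ≈ 0.9939
Cosine distance = 1 - cos θ ≈ 1 - 0.9939 = 0.0061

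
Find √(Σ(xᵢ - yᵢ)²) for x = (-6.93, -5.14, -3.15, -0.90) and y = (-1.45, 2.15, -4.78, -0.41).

√(Σ(x_i - y_i)²) = √((-6.93 - (-1.45))² + (-5.14 - 2.15)² + (-3.15 - (-4.78))² + (-0.9 - (-0.41))²)
= √((-5.48)² + (-7.29)² + 1.63² + (-0.49)²) = √(30.0304 + 53.1441 + 2.6569 + 0.2401) = √86.0715 ≈ 9.2775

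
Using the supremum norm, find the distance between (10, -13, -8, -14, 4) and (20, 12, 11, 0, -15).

max(|x_i - y_i|) = max(|10 - 20|, |-13 - 12|, |-8 - 11|, |-14 - 0|, |4 - (-15)|) = max(10, 25, 19, 14, 19) = 25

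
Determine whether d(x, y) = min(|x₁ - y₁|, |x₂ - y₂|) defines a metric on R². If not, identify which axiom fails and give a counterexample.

No. d fails identity of indiscernibles: take x = (2, 0) and y = (2, 4). Then d(x,y) = min(|2 - 2|, |0 - 4|) = min(0, 4) = 0, yet x ≠ y.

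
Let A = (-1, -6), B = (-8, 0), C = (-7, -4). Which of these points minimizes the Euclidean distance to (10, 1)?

Distances: d(A) ≈ 13.0384, d(B) ≈ 18.0278, d(C) ≈ 17.72. Nearest: A = (-1, -6) with distance 13.0384.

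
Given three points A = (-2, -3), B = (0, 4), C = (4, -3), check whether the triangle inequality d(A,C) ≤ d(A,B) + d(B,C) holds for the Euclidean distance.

d(A,B) = √(2² + 7²) = √53 ≈ 7.2801, d(B,C) = √(4² + 7²) = √65 ≈ 8.0623, d(A,C) = √(6² + 0²) = √36 = 6.
d(A,C) = 6 ≤ 7.2801 + 8.0623 = 15.3424. Triangle inequality is satisfied.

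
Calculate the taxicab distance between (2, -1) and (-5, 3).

Σ|x_i - y_i| = |2 - (-5)| + |-1 - 3| = 7 + 4 = 11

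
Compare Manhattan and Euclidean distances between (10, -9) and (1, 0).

L1 = |10 - 1| + |-9 - 0| = 9 + 9 = 18
L2 = √(9² + 9²) = √162 ≈ 12.7279
L1 ≥ L2 always (equality iff movement is along one axis); L1 > L2 here.
Ratio L1/L2 = 18/√162 ≈ 1.4142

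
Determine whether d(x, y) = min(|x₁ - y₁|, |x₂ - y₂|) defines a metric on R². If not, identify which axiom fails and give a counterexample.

No. d fails identity of indiscernibles: take x = (-3, 0) and y = (-3, 7). Then d(x,y) = min(|-3 - (-3)|, |0 - 7|) = min(0, 7) = 0, yet x ≠ y.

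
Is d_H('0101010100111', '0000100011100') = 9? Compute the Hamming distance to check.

Differing positions: 2, 4, 5, 6, 8, 9, 10, 12, 13. Hamming distance = 9, so the claim is true.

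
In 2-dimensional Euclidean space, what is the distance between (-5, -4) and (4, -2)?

√(Σ(x_i - y_i)²) = √((-5 - 4)² + (-4 - (-2))²)
= √((-9)² + (-2)²) = √(81 + 4) = √85 ≈ 9.2195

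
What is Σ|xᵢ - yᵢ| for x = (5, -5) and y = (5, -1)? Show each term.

Σ|x_i - y_i| = |5 - 5| + |-5 - (-1)| = 0 + 4 = 4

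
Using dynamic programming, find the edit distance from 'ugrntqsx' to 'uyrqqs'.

Let D[i][j] be the edit distance between the first i characters of 'ugrntqsx' and the first j characters of 'uyrqqs', with D[i][0] = i, D[0][j] = j, and D[i][j] = D[i-1][j-1] if the characters match, else 1 + min(D[i-1][j], D[i][j-1], D[i-1][j-1]). Filling the table (rows: prefixes of 'ugrntqsx', columns: prefixes of 'uyrqqs'):
     ε  u  y  r  q  q  s
  ε  0  1  2  3  4  5  6
  u  1  0  1  2  3  4  5
  g  2  1  1  2  3  4  5
  r  3  2  2  1  2  3  4
  n  4  3  3  2  2  3  4
  t  5  4  4  3  3  3  4
  q  6  5  5  4  3  3  4
  s  7  6  6  5  4  4  3
  x  8  7  7  6  5  5  4
The bottom-right entry gives D[8][6] = 4, so no sequence of fewer than 4 edits works. Backtracking through the table gives one optimal edit sequence (4 edits):
  ugrntqsx → uyrntqsx (sub g→y @2)
  uyrntqsx → uyrtqsx (del n @4)
  uyrtqsx → uyrqqsx (sub t→q @4)
  uyrqqsx → uyrqqs (del x @7)
Edit distance = 4.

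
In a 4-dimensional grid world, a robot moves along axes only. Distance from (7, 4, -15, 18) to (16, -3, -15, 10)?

Σ|x_i - y_i| = |7 - 16| + |4 - (-3)| + |-15 - (-15)| + |18 - 10| = 9 + 7 + 0 + 8 = 24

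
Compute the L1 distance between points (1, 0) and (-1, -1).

Σ|x_i - y_i| = |1 - (-1)| + |0 - (-1)| = 2 + 1 = 3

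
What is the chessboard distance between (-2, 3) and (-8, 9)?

max(|x_i - y_i|) = max(|-2 - (-8)|, |3 - 9|) = max(6, 6) = 6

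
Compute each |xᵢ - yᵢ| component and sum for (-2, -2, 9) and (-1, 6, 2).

Σ|x_i - y_i| = |-2 - (-1)| + |-2 - 6| + |9 - 2| = 1 + 8 + 7 = 16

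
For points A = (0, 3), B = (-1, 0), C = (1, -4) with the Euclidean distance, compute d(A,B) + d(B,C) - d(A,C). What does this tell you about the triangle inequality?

d(A,B) = √(1² + 3²) = √10 ≈ 3.1623, d(B,C) = √(2² + 4²) = √20 ≈ 4.4721, d(A,C) = √(1² + 7²) = √50 ≈ 7.0711.
d(A,B) + d(B,C) - d(A,C) = 3.1623 + 4.4721 - 7.0711 = 7.6344 - 7.0711 = 0.5633 (to 4 decimal places). This is ≥ 0, so the triangle inequality holds for these points.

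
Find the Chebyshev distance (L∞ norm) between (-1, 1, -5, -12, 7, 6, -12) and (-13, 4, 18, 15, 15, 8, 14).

max(|x_i - y_i|) = max(|-1 - (-13)|, |1 - 4|, |-5 - 18|, |-12 - 15|, |7 - 15|, |6 - 8|, |-12 - 14|) = max(12, 3, 23, 27, 8, 2, 26) = 27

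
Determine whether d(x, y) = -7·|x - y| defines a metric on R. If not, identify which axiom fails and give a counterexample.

No. With c = -7 < 0, d fails non-negativity: d(1, 5) = -7·|1 - 5| = -7·4 = -28 < 0.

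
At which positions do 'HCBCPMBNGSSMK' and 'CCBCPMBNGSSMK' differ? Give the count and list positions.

Differing positions: 1. Hamming distance = 1.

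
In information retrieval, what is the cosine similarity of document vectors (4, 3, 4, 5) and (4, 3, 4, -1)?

With u = (4, 3, 4, 5), v = (4, 3, 4, -1):
u·v = 4·4 + 3·3 + 4·4 + 5·(-1) = 16 + 9 + 16 + (-5) = 36.
|u| = √(4² + 3² + 4² + 5²) = √66, |v| = √(4² + 3² + 4² + (-1)²) = √42, so |u||v| = √(66·42) = √2772.
cos θ = (u·v)/(|u||v|) = 36/√2772 ≈ 0.6838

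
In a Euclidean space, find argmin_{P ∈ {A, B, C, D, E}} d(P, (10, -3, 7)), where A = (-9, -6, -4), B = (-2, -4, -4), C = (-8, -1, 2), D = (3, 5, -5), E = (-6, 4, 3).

Distances: d(A) ≈ 22.1585, d(B) ≈ 16.3095, d(C) ≈ 18.7883, d(D) ≈ 16.0312, d(E) ≈ 17.9165. Nearest: D = (3, 5, -5) with distance 16.0312.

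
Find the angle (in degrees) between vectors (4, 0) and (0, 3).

With u = (4, 0), v = (0, 3):
u·v = 4·0 + 0·3 = 0 + 0 = 0.
|u| = √(4² + 0²) = √16, |v| = √(0² + 3²) = √9, so |u||v| = √(16·9) = √144 = 12.
cos θ = (u·v)/(|u||v|) = 0/12 = 0 (the vectors are orthogonal)
θ = arccos(0) = 90°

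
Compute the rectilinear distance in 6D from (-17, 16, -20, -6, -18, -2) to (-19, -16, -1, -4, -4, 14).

Σ|x_i - y_i| = |-17 - (-19)| + |16 - (-16)| + |-20 - (-1)| + |-6 - (-4)| + |-18 - (-4)| + |-2 - 14| = 2 + 32 + 19 + 2 + 14 + 16 = 85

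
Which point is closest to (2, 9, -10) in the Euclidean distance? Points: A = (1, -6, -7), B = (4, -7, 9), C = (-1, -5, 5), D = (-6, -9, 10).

Distances: d(A) ≈ 15.3297, d(B) ≈ 24.9199, d(C) ≈ 20.7364, d(D) ≈ 28.0713. Nearest: A = (1, -6, -7) with distance 15.3297.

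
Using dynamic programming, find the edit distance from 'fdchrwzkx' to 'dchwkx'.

Let D[i][j] be the edit distance between the first i characters of 'fdchrwzkx' and the first j characters of 'dchwkx', with D[i][0] = i, D[0][j] = j, and D[i][j] = D[i-1][j-1] if the characters match, else 1 + min(D[i-1][j], D[i][j-1], D[i-1][j-1]). Filling the table (rows: prefixes of 'fdchrwzkx', columns: prefixes of 'dchwkx'):
     ε  d  c  h  w  k  x
  ε  0  1  2  3  4  5  6
  f  1  1  2  3  4  5  6
  d  2  1  2  3  4  5  6
  c  3  2  1  2  3  4  5
  h  4  3  2  1  2  3  4
  r  5  4  3  2  2  3  4
  w  6  5  4  3  2  3  4
  z  7  6  5  4  3  3  4
  k  8  7  6  5  4  3  4
  x  9  8  7  6  5  4  3
The bottom-right entry gives D[9][6] = 3, so no sequence of fewer than 3 edits works. Backtracking through the table gives one optimal edit sequence (3 edits):
  fdchrwzkx → dchrwzkx (del f @1)
  dchrwzkx → dchwzkx (del r @4)
  dchwzkx → dchwkx (del z @5)
Edit distance = 3.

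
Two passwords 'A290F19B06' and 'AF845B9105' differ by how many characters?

Differing positions: 2, 3, 4, 5, 6, 8, 10. Hamming distance = 7.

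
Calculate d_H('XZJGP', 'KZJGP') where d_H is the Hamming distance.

Differing positions: 1. Hamming distance = 1.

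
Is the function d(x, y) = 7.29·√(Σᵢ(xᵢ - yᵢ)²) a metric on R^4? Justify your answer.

Yes. The L2 (Euclidean) norm induces a metric on R^4, and multiplying a metric by a positive constant 7.29 > 0 preserves all four axioms: non-negativity (7.29·||x-y|| ≥ 0), identity (7.29·||x-y|| = 0 ⟺ ||x-y|| = 0 ⟺ x = y), symmetry (||x-y|| = ||y-x||), and the triangle inequality (7.29·||x-z|| ≤ 7.29·||x-y|| + 7.29·||y-z||). So d is a metric.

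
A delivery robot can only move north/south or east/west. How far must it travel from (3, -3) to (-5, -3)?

Σ|x_i - y_i| = |3 - (-5)| + |-3 - (-3)| = 8 + 0 = 8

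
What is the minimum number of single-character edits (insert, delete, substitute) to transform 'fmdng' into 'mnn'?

Let D[i][j] be the edit distance between the first i characters of 'fmdng' and the first j characters of 'mnn', with D[i][0] = i, D[0][j] = j, and D[i][j] = D[i-1][j-1] if the characters match, else 1 + min(D[i-1][j], D[i][j-1], D[i-1][j-1]). Filling the table (rows: prefixes of 'fmdng', columns: prefixes of 'mnn'):
     ε  m  n  n
  ε  0  1  2  3
  f  1  1  2  3
  m  2  1  2  3
  d  3  2  2  3
  n  4  3  2  2
  g  5  4  3  3
The bottom-right entry gives D[5][3] = 3, so no sequence of fewer than 3 edits works. Backtracking through the table gives one optimal edit sequence (3 edits):
  fmdng → mdng (del f @1)
  mdng → mng (del d @2)
  mng → mnn (sub g→n @3)
Edit distance = 3.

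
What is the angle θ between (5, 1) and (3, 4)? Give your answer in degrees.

With u = (5, 1), v = (3, 4):
u·v = 5·3 + 1·4 = 15 + 4 = 19.
|u| = √(5² + 1²) = √26, |v| = √(3² + 4²) = √25, so |u||v| = √(26·25) = √650.
cos θ = (u·v)/(|u||v|) = 19/√650 ≈ 0.745241
θ = arccos(0.745241) ≈ 41.82°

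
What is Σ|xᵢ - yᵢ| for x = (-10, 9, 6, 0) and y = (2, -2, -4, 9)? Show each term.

Σ|x_i - y_i| = |-10 - 2| + |9 - (-2)| + |6 - (-4)| + |0 - 9| = 12 + 11 + 10 + 9 = 42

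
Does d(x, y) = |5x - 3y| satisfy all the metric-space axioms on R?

No. d fails symmetry: d(9, 8) = |5·9 - 3·8| = |21| = 21, but d(8, 9) = |5·8 - 3·9| = |13| = 13. Since 21 ≠ 13, d(x,y) ≠ d(y,x) in general.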